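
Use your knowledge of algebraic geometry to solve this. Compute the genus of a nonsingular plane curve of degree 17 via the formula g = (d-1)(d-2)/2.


Using the genus formula for smooth plane curves:
g = (d-1)(d-2)/2
g = (17-1)(17-2)/2
g = 16*15/2
g = 240/2 = 120

120


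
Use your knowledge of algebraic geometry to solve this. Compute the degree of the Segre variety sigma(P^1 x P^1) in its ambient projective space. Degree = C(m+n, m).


The degree of the Segre variety P^1 x P^1 is C(m+n, m).
= C(2, 1)
= 2

2


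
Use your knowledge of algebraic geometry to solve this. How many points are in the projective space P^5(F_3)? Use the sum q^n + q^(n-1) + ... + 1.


P^5(F_3) has (q^(n+1) - 1)/(q - 1) points.
= 3^5 + 3^4 + 3^3 + 3^2 + 3^1 + 3^0
= 243 + 81 + 27 + 9 + 3 + 1
= 364

364


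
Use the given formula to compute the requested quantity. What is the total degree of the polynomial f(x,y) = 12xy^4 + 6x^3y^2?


Examine each term for its total degree (sum of exponents).
  Term '12xy^4' has total degree 1+4 = 5.
  Term '6x^3y^2' has total degree 3+2 = 5.
The maximum total degree among all terms is 5.

5


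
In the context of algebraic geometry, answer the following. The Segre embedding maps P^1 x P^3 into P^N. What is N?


The Segre embedding maps P^m x P^n into P^N via
all products of coordinates from each factor.
N = (m+1)(n+1) - 1
N = (1+1)(3+1) - 1
N = 2*4 - 1
N = 8 - 1 = 7

7


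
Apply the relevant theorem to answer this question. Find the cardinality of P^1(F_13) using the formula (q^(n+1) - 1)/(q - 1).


P^1(F_13) has (q^(n+1) - 1)/(q - 1) points.
= 13^1 + 13^0
= 13 + 1
= 14

14


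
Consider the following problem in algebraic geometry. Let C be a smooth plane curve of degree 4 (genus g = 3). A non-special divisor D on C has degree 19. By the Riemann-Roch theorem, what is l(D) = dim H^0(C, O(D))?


First, compute the genus of a smooth plane curve of degree 4:
g = (d-1)(d-2)/2 = (4-1)(4-2)/2 = 3
For a non-special divisor D (i.e., h^1(D) = 0), Riemann-Roch gives:
l(D) = deg(D) - g + 1
Since deg(D) = 19 >= 2g - 1 = 5, D is non-special.
l(D) = 19 - 3 + 1 = 17

17


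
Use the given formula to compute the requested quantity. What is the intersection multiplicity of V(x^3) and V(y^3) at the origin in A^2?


The intersection multiplicity of V(x^a) and V(y^b) at the origin is:
I(O; V(x^3), V(y^3)) = dim_k(k[x,y]/(x^3, y^3))
A basis for k[x,y]/(x^3, y^3) is the set of monomials x^i * y^j
where 0 <= i < 3 and 0 <= j < 3.
The number of such monomials is 3 * 3 = 9

9


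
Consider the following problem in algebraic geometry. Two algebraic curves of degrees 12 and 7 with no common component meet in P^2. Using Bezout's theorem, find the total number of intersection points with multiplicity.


Bezout's theorem states the intersection count equals the product of degrees.
Intersection count = 12 * 7 = 84

84


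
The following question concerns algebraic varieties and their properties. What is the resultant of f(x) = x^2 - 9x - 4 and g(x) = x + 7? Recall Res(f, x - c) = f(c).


For Res(f, x - c), we evaluate f at x = c.
f(-7) = (-7)^2 - 9*(-7) - 4
= 49 + 63 - 4
= 112 - 4 = 108
Res(f, g) = 108

108


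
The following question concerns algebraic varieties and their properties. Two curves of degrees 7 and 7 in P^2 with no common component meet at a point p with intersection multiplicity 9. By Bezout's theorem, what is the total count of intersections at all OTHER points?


By Bezout's theorem, the total intersection number is d1 * d2.
Total = 7 * 7 = 49
Intersection multiplicity at p = 9
Remaining intersections = 49 - 9 = 40

40


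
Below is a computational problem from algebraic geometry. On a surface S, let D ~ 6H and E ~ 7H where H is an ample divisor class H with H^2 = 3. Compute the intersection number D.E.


Using bilinearity of the intersection pairing on a surface S:
(aH).(bH) = ab * (H.H)
We have H^2 = 3.
D.E = (6H).(7H) = 6*7*3
= 42*3
= 126

126


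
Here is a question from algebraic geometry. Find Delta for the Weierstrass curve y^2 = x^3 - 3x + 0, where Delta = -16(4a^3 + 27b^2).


Compute each component:
4a^3 = 4*(-3)^3 = 4*(-27) = -108
27b^2 = 27*0^2 = 27*0 = 0
4a^3 + 27b^2 = -108 + 0 = -108
Delta = -16*(-108) = 1728

1728


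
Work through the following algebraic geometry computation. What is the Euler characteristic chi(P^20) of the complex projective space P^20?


The complex projective space P^20 has one cell in each even real dimension 0, 2, ..., 40.
The cohomology groups are H^{2k}(P^20) = Z for k = 0,...,20, and 0 otherwise.
Euler characteristic = sum of Betti numbers = 1 per even-dimensional cohomology group.
chi(P^20) = 20 + 1 = 21

21


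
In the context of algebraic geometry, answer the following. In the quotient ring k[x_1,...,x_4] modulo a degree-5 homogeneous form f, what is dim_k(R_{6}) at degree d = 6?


For R = k[x_1,...,x_n]/(f) with f homogeneous of degree e:
The Hilbert series is (1 - t^e)/(1 - t)^n.
So h(d) = C(d+n-1, n-1) - C(d-e+n-1, n-1) for d >= e.
With n=4, e=5, d=6:
C(6+4-1, 4-1) = C(9, 3) = 84
C(6-5+4-1, 4-1) = C(4, 3) = 4
h(6) = 84 - 4 = 80

80


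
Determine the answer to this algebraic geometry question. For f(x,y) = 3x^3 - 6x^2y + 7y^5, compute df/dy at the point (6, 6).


df/dy = (-6)*x^2 + 5*7*y^4
At (6,6): (-6)*6^2 + 5*7*6^4
= -216 + 45360
= 45144

45144


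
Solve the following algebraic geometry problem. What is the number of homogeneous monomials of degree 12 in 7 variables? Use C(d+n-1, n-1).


The number of degree-12 monomials in 7 variables is C(d+n-1, n-1).
= C(12+7-1, 7-1) = C(18, 6)
= 18564

18564


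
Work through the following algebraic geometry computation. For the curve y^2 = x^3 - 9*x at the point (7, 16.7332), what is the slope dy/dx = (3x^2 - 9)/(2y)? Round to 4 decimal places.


Using implicit differentiation of y^2 = x^3 - 9*x:
2y * dy/dx = 3x^2 - 9
dy/dx = (3x^2 - 9)/(2y)
Numerator: 3*7^2 - 9 = 138
Denominator: 2*16.7332 = 33.4664
dy/dx = 138/33.4664 = 4.1235

4.1235


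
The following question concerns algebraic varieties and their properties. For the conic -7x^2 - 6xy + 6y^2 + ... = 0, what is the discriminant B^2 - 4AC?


The discriminant of a conic Ax^2 + Bxy + Cy^2 + ... = 0 is B^2 - 4AC.
B^2 = (-6)^2 = 36
4AC = 4*(-7)*6 = -168
Discriminant = 36 + 168 = 204

204


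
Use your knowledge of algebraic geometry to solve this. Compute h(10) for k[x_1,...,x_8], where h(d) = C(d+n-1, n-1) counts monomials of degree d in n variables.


The Hilbert function for the polynomial ring in 8 variables is:
h(d) = C(d+n-1, n-1)
h(10) = C(10+8-1, 8-1) = C(17, 7)
= 17! / (7! * 10!)
= 19448

19448


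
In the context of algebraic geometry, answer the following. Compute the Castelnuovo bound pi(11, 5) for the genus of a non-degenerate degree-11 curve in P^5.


Castelnuovo's bound: write d - 1 = m(r-1) + epsilon with 0 <= epsilon < r-1.
d - 1 = 11 - 1 = 10
r - 1 = 5 - 1 = 4
10 = 2*4 + 2, so m = 2, epsilon = 2
pi(d, r) = m(m-1)(r-1)/2 + m*epsilon
= 2*1*4/2 + 2*2
= 8/2 + 4
= 4 + 4 = 8

8


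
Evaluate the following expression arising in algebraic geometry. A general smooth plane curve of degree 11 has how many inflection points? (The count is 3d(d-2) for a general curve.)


For a general smooth plane curve C of degree d, the inflection points are
the intersection of C with its Hessian curve, which has degree 3(d-2).
By Bezout, the total intersection number is d * 3(d-2) = 11 * 27 = 297.
For a general curve every flex is ordinary, so each contributes
multiplicity 1 to C·Hess(C), and the number of distinct inflection
points is 3d(d-2).
Inflection points = 3*11*(11-2) = 3*11*9 = 297

297


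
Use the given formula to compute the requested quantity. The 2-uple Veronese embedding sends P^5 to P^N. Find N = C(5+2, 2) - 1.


The Veronese embedding v_d: P^n -> P^N maps each point to all
degree-d monomials in n+1 homogeneous coordinates.
N = C(n+d, d) - 1
N = C(5+2, 2) - 1
N = C(7, 2) - 1
C(7, 2) = 21
N = 21 - 1 = 20

20


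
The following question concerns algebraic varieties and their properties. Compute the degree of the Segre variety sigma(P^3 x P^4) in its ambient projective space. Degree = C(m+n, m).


The degree of the Segre variety P^3 x P^4 is C(m+n, m).
= C(7, 3)
= 35

35


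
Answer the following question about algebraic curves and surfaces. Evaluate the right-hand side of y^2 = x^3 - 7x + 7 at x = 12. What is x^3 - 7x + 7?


Compute x^3 - 7x + 7 at x = 12:
x^3 = 12^3 = 1728
(-7)*x = (-7)*12 = -84
Sum: 1728 - 84 + 7 = 1651

1651


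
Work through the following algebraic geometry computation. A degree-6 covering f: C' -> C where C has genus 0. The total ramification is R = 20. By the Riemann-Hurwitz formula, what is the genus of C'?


Riemann-Hurwitz formula: 2g' - 2 = d(2g - 2) + R
Given: d = 6, g = 0, R = 20
2g' - 2 = 6*(2*0 - 2) + 20
2g' - 2 = 6*(-2) + 20
2g' - 2 = -12 + 20 = 8
2g' = 10
g' = 5

5


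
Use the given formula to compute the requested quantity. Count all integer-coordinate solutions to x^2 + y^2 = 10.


Systematically check integer values of x where x^2 <= 10.
For each valid x, check if 10 - x^2 is a perfect square.
x=1: 10 - 1 = 9, sqrt = 3 (valid)
x=3: 10 - 9 = 1, sqrt = 1 (valid)
Total integer solutions found: 8

8


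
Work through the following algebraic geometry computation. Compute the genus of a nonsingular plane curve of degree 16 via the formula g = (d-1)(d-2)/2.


Using the genus formula for smooth plane curves:
g = (d-1)(d-2)/2
g = (16-1)(16-2)/2
g = 15*14/2
g = 210/2 = 105

105


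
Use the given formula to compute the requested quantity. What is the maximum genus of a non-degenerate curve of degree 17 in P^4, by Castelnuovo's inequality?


Castelnuovo's bound: write d - 1 = m(r-1) + epsilon with 0 <= epsilon < r-1.
d - 1 = 17 - 1 = 16
r - 1 = 4 - 1 = 3
16 = 5*3 + 1, so m = 5, epsilon = 1
pi(d, r) = m(m-1)(r-1)/2 + m*epsilon
= 5*4*3/2 + 5*1
= 60/2 + 5
= 30 + 5 = 35

35


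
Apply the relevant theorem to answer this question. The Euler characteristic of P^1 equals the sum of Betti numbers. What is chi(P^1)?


The complex projective space P^1 has one cell in each even real dimension 0, 2, ..., 2.
The cohomology groups are H^{2k}(P^1) = Z for k = 0,...,1, and 0 otherwise.
Euler characteristic = sum of Betti numbers = 1 per even-dimensional cohomology group.
chi(P^1) = 1 + 1 = 2

2


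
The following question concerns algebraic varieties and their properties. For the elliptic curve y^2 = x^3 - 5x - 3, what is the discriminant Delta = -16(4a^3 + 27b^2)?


Compute each component:
4a^3 = 4*(-5)^3 = 4*(-125) = -500
27b^2 = 27*(-3)^2 = 27*9 = 243
4a^3 + 27b^2 = -500 + 243 = -257
Delta = -16*(-257) = 4112

4112


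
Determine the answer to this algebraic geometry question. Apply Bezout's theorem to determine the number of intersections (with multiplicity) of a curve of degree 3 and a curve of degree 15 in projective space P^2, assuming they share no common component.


Bezout's theorem states the intersection count equals the product of degrees.
Intersection count = 3 * 15 = 45

45


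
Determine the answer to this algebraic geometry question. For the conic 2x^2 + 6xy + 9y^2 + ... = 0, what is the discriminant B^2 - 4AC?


The discriminant of a conic Ax^2 + Bxy + Cy^2 + ... = 0 is B^2 - 4AC.
B^2 = 6^2 = 36
4AC = 4*2*9 = 72
Discriminant = 36 - 72 = -36

-36


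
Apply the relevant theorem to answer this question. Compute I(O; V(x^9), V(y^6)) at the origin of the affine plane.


The intersection multiplicity of V(x^a) and V(y^b) at the origin is:
I(O; V(x^9), V(y^6)) = dim_k(k[x,y]/(x^9, y^6))
A basis for k[x,y]/(x^9, y^6) is the set of monomials x^i * y^j
where 0 <= i < 9 and 0 <= j < 6.
The number of such monomials is 9 * 6 = 54

54


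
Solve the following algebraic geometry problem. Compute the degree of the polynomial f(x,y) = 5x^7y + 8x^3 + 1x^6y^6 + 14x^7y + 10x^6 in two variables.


Examine each term for its total degree (sum of exponents).
  Term '5x^7y' has total degree 7+1 = 8.
  Term '8x^3' has total degree 3+0 = 3.
  Term '1x^6y^6' has total degree 6+6 = 12.
  Term '14x^7y' has total degree 7+1 = 8.
  Term '10x^6' has total degree 6+0 = 6.
The maximum total degree among all terms is 12.

12


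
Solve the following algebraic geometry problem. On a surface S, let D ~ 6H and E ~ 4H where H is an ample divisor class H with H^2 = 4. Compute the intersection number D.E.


Using bilinearity of the intersection pairing on a surface S:
(aH).(bH) = ab * (H.H)
We have H^2 = 4.
D.E = (6H).(4H) = 6*4*4
= 24*4
= 96

96


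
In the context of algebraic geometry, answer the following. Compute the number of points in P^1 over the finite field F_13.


P^1(F_13) has (q^(n+1) - 1)/(q - 1) points.
= 13^1 + 13^0
= 13 + 1
= 14

14


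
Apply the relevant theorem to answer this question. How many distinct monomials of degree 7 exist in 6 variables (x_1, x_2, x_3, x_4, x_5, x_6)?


The number of degree-7 monomials in 6 variables is C(d+n-1, n-1).
= C(7+6-1, 6-1) = C(12, 5)
= 792

792


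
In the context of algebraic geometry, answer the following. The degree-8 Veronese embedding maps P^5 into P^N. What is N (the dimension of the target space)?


The Veronese embedding v_d: P^n -> P^N maps each point to all
degree-d monomials in n+1 homogeneous coordinates.
N = C(n+d, d) - 1
N = C(5+8, 8) - 1
N = C(13, 8) - 1
C(13, 8) = 1287
N = 1287 - 1 = 1286

1286


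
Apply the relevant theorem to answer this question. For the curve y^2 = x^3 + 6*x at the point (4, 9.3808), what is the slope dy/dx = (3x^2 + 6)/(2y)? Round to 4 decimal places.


Using implicit differentiation of y^2 = x^3 + 6*x:
2y * dy/dx = 3x^2 + 6
dy/dx = (3x^2 + 6)/(2y)
Numerator: 3*4^2 + 6 = 54
Denominator: 2*9.3808 = 18.7616
dy/dx = 54/18.7616 = 2.8782

2.8782


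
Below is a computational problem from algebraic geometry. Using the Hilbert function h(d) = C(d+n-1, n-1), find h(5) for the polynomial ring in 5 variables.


The Hilbert function for the polynomial ring in 5 variables is:
h(d) = C(d+n-1, n-1)
h(5) = C(5+5-1, 5-1) = C(9, 4)
= 9! / (4! * 5!)
= 126

126


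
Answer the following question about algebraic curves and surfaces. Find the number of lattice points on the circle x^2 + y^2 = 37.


Systematically check integer values of x where x^2 <= 37.
For each valid x, check if 37 - x^2 is a perfect square.
x=1: 37 - 1 = 36, sqrt = 6 (valid)
x=6: 37 - 36 = 1, sqrt = 1 (valid)
Total integer solutions found: 8

8


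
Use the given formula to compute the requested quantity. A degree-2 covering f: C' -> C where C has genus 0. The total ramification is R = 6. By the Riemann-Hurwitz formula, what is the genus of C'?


Riemann-Hurwitz formula: 2g' - 2 = d(2g - 2) + R
Given: d = 2, g = 0, R = 6
2g' - 2 = 2*(2*0 - 2) + 6
2g' - 2 = 2*(-2) + 6
2g' - 2 = -4 + 6 = 2
2g' = 4
g' = 2

2


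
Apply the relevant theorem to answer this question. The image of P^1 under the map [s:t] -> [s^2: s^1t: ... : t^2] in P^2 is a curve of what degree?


The rational normal curve in P^2 is the image of P^1 under the 2-uple Veronese.
A general hyperplane in P^2 pulls back to a degree-2 form on P^1, which has 2 zeros,
so the curve meets a general hyperplane in 2 points. Degree = 2.

2


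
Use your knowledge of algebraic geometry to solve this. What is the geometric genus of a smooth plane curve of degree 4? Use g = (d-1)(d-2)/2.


Using the genus formula for smooth plane curves:
g = (d-1)(d-2)/2
g = (4-1)(4-2)/2
g = 3*2/2
g = 6/2 = 3

3


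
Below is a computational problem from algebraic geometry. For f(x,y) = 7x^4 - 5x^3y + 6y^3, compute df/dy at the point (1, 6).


df/dy = (-5)*x^3 + 3*6*y^2
At (1,6): (-5)*1^3 + 3*6*6^2
= -5 + 648
= 643

643


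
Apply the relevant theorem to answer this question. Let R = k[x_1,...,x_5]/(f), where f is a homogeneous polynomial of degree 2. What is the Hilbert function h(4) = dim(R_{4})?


For R = k[x_1,...,x_n]/(f) with f homogeneous of degree e:
The Hilbert series is (1 - t^e)/(1 - t)^n.
So h(d) = C(d+n-1, n-1) - C(d-e+n-1, n-1) for d >= e.
With n=5, e=2, d=4:
C(4+5-1, 5-1) = C(8, 4) = 70
C(4-2+5-1, 5-1) = C(6, 4) = 15
h(4) = 70 - 15 = 55

55


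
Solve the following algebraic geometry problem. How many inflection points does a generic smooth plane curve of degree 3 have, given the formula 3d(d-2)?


For a general smooth plane curve C of degree d, the inflection points are
the intersection of C with its Hessian curve, which has degree 3(d-2).
By Bezout, the total intersection number is d * 3(d-2) = 3 * 3 = 9.
For a general curve every flex is ordinary, so each contributes
multiplicity 1 to C·Hess(C), and the number of distinct inflection
points is 3d(d-2).
Inflection points = 3*3*(3-2) = 3*3*1 = 9

9


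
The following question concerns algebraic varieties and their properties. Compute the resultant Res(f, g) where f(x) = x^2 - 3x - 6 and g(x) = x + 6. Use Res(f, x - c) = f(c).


For Res(f, x - c), we evaluate f at x = c.
f(-6) = (-6)^2 - 3*(-6) - 6
= 36 + 18 - 6
= 54 - 6 = 48
Res(f, g) = 48

48


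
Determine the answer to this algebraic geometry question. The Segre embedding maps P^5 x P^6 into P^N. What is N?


The Segre embedding maps P^m x P^n into P^N via
all products of coordinates from each factor.
N = (m+1)(n+1) - 1
N = (5+1)(6+1) - 1
N = 6*7 - 1
N = 42 - 1 = 41

41


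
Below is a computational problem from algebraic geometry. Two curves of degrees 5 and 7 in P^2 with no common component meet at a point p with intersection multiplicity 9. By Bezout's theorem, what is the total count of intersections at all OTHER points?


By Bezout's theorem, the total intersection number is d1 * d2.
Total = 5 * 7 = 35
Intersection multiplicity at p = 9
Remaining intersections = 35 - 9 = 26

26


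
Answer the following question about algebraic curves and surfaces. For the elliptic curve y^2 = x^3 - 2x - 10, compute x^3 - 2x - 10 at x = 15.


Compute x^3 - 2x - 10 at x = 15:
x^3 = 15^3 = 3375
(-2)*x = (-2)*15 = -30
Sum: 3375 - 30 - 10 = 3335

3335


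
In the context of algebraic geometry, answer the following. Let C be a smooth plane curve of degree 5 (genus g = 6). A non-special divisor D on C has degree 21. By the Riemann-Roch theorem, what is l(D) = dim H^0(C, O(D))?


First, compute the genus of a smooth plane curve of degree 5:
g = (d-1)(d-2)/2 = (5-1)(5-2)/2 = 6
For a non-special divisor D (i.e., h^1(D) = 0), Riemann-Roch gives:
l(D) = deg(D) - g + 1
Since deg(D) = 21 >= 2g - 1 = 11, D is non-special.
l(D) = 21 - 6 + 1 = 16

16


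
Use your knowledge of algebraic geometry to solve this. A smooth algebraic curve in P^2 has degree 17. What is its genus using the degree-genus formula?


Using the genus formula for smooth plane curves:
g = (d-1)(d-2)/2
g = (17-1)(17-2)/2
g = 16*15/2
g = 240/2 = 120

120


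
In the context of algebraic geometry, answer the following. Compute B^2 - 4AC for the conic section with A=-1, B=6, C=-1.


The discriminant of a conic Ax^2 + Bxy + Cy^2 + ... = 0 is B^2 - 4AC.
B^2 = 6^2 = 36
4AC = 4*(-1)*(-1) = 4
Discriminant = 36 - 4 = 32

32


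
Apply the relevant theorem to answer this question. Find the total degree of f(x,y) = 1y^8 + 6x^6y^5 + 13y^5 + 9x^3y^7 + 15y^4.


Examine each term for its total degree (sum of exponents).
  Term '1y^8' has total degree 0+8 = 8.
  Term '6x^6y^5' has total degree 6+5 = 11.
  Term '13y^5' has total degree 0+5 = 5.
  Term '9x^3y^7' has total degree 3+7 = 10.
  Term '15y^4' has total degree 0+4 = 4.
The maximum total degree among all terms is 11.

11


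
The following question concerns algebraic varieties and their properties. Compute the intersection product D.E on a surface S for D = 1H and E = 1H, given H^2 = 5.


Using bilinearity of the intersection pairing on a surface S:
(aH).(bH) = ab * (H.H)
We have H^2 = 5.
D.E = (1H).(1H) = 1*1*5
= 1*5
= 5

5


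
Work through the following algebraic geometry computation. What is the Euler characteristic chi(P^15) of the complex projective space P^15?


The complex projective space P^15 has one cell in each even real dimension 0, 2, ..., 30.
The cohomology groups are H^{2k}(P^15) = Z for k = 0,...,15, and 0 otherwise.
Euler characteristic = sum of Betti numbers = 1 per even-dimensional cohomology group.
chi(P^15) = 15 + 1 = 16

16


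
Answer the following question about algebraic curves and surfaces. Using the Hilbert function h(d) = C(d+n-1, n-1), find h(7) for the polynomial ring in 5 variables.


The Hilbert function for the polynomial ring in 5 variables is:
h(d) = C(d+n-1, n-1)
h(7) = C(7+5-1, 5-1) = C(11, 4)
= 11! / (4! * 7!)
= 330

330


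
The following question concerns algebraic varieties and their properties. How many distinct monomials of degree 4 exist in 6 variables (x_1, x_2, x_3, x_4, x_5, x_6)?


The number of degree-4 monomials in 6 variables is C(d+n-1, n-1).
= C(4+6-1, 6-1) = C(9, 5)
= 126

126


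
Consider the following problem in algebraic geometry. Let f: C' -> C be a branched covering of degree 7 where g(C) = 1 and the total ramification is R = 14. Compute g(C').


Riemann-Hurwitz formula: 2g' - 2 = d(2g - 2) + R
Given: d = 7, g = 1, R = 14
2g' - 2 = 7*(2*1 - 2) + 14
2g' - 2 = 7*0 + 14
2g' - 2 = 0 + 14 = 14
2g' = 16
g' = 8

8


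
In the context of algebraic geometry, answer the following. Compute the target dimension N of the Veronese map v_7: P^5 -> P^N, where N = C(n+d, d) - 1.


The Veronese embedding v_d: P^n -> P^N maps each point to all
degree-d monomials in n+1 homogeneous coordinates.
N = C(n+d, d) - 1
N = C(5+7, 7) - 1
N = C(12, 7) - 1
C(12, 7) = 792
N = 792 - 1 = 791

791


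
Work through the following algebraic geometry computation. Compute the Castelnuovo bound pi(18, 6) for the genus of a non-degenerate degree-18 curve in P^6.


Castelnuovo's bound: write d - 1 = m(r-1) + epsilon with 0 <= epsilon < r-1.
d - 1 = 18 - 1 = 17
r - 1 = 6 - 1 = 5
17 = 3*5 + 2, so m = 3, epsilon = 2
pi(d, r) = m(m-1)(r-1)/2 + m*epsilon
= 3*2*5/2 + 3*2
= 30/2 + 6
= 15 + 6 = 21

21


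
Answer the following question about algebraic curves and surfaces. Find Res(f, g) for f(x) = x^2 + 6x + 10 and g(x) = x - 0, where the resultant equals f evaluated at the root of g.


For Res(f, x - c), we evaluate f at x = c.
f(0) = 0^2 + 6*0 + 10
= 0 + 0 + 10
= 0 + 10 = 10
Res(f, g) = 10

10


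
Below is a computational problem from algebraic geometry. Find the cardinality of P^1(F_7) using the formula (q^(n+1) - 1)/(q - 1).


P^1(F_7) has (q^(n+1) - 1)/(q - 1) points.
= 7^1 + 7^0
= 7 + 1
= 8

8


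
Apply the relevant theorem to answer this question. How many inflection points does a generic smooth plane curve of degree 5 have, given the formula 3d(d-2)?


For a general smooth plane curve C of degree d, the inflection points are
the intersection of C with its Hessian curve, which has degree 3(d-2).
By Bezout, the total intersection number is d * 3(d-2) = 5 * 9 = 45.
For a general curve every flex is ordinary, so each contributes
multiplicity 1 to C·Hess(C), and the number of distinct inflection
points is 3d(d-2).
Inflection points = 3*5*(5-2) = 3*5*3 = 45

45


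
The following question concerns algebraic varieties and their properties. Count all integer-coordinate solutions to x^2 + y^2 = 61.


Systematically check integer values of x where x^2 <= 61.
For each valid x, check if 61 - x^2 is a perfect square.
x=5: 61 - 25 = 36, sqrt = 6 (valid)
x=6: 61 - 36 = 25, sqrt = 5 (valid)
Total integer solutions found: 8

8


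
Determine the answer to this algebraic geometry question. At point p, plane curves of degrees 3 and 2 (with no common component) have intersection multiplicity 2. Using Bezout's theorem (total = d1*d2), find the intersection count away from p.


By Bezout's theorem, the total intersection number is d1 * d2.
Total = 3 * 2 = 6
Intersection multiplicity at p = 2
Remaining intersections = 6 - 2 = 4

4


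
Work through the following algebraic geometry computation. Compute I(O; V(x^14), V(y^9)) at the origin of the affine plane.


The intersection multiplicity of V(x^a) and V(y^b) at the origin is:
I(O; V(x^14), V(y^9)) = dim_k(k[x,y]/(x^14, y^9))
A basis for k[x,y]/(x^14, y^9) is the set of monomials x^i * y^j
where 0 <= i < 14 and 0 <= j < 9.
The number of such monomials is 14 * 9 = 126

126


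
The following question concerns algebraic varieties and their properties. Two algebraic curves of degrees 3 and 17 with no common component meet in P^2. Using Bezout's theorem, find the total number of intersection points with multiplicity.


Bezout's theorem states the intersection count equals the product of degrees.
Intersection count = 3 * 17 = 51

51


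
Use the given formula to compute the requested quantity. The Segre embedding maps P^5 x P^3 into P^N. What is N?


The Segre embedding maps P^m x P^n into P^N via
all products of coordinates from each factor.
N = (m+1)(n+1) - 1
N = (5+1)(3+1) - 1
N = 6*4 - 1
N = 24 - 1 = 23

23


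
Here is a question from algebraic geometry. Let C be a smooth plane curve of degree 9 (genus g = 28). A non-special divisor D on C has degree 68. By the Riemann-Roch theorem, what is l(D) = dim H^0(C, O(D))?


First, compute the genus of a smooth plane curve of degree 9:
g = (d-1)(d-2)/2 = (9-1)(9-2)/2 = 28
For a non-special divisor D (i.e., h^1(D) = 0), Riemann-Roch gives:
l(D) = deg(D) - g + 1
Since deg(D) = 68 >= 2g - 1 = 55, D is non-special.
l(D) = 68 - 28 + 1 = 41

41


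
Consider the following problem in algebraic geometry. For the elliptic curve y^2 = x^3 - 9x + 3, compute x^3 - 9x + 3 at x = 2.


Compute x^3 - 9x + 3 at x = 2:
x^3 = 2^3 = 8
(-9)*x = (-9)*2 = -18
Sum: 8 - 18 + 3 = -7

-7


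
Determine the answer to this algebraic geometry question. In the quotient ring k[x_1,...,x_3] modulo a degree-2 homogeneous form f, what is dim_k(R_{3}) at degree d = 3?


For R = k[x_1,...,x_n]/(f) with f homogeneous of degree e:
The Hilbert series is (1 - t^e)/(1 - t)^n.
So h(d) = C(d+n-1, n-1) - C(d-e+n-1, n-1) for d >= e.
With n=3, e=2, d=3:
C(3+3-1, 3-1) = C(5, 2) = 10
C(3-2+3-1, 3-1) = C(3, 2) = 3
h(3) = 10 - 3 = 7

7


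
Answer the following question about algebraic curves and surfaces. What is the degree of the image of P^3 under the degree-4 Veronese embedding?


The Veronese variety v_4(P^3) has degree d^r.
d^r = 4^3 = 64

64


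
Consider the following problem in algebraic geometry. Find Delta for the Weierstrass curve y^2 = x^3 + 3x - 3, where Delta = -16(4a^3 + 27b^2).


Compute each component:
4a^3 = 4*3^3 = 4*27 = 108
27b^2 = 27*(-3)^2 = 27*9 = 243
4a^3 + 27b^2 = 108 + 243 = 351
Delta = -16*351 = -5616

-5616


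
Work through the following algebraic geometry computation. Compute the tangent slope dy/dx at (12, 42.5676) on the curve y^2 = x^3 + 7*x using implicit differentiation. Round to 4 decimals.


Using implicit differentiation of y^2 = x^3 + 7*x:
2y * dy/dx = 3x^2 + 7
dy/dx = (3x^2 + 7)/(2y)
Numerator: 3*12^2 + 7 = 439
Denominator: 2*42.5676 = 85.1352
dy/dx = 439/85.1352 = 5.1565

5.1565


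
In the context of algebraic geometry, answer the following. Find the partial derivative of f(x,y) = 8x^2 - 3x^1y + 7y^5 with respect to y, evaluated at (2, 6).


df/dy = (-3)*x^1 + 5*7*y^4
At (2,6): (-3)*2^1 + 5*7*6^4
= -6 + 45360
= 45354

45354


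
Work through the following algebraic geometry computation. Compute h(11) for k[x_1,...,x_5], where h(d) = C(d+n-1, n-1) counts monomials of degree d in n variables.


The Hilbert function for the polynomial ring in 5 variables is:
h(d) = C(d+n-1, n-1)
h(11) = C(11+5-1, 5-1) = C(15, 4)
= 15! / (4! * 11!)
= 1365

1365


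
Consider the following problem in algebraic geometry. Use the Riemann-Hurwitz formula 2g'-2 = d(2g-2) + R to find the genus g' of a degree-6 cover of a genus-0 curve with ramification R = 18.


Riemann-Hurwitz formula: 2g' - 2 = d(2g - 2) + R
Given: d = 6, g = 0, R = 18
2g' - 2 = 6*(2*0 - 2) + 18
2g' - 2 = 6*(-2) + 18
2g' - 2 = -12 + 18 = 6
2g' = 8
g' = 4

4


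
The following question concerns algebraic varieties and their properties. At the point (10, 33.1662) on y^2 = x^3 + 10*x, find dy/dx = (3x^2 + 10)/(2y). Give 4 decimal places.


Using implicit differentiation of y^2 = x^3 + 10*x:
2y * dy/dx = 3x^2 + 10
dy/dx = (3x^2 + 10)/(2y)
Numerator: 3*10^2 + 10 = 310
Denominator: 2*33.1662 = 66.3324
dy/dx = 310/66.3324 = 4.6734

4.6734


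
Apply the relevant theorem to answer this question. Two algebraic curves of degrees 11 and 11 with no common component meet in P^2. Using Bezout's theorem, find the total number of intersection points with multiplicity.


Bezout's theorem states the intersection count equals the product of degrees.
Intersection count = 11 * 11 = 121

121


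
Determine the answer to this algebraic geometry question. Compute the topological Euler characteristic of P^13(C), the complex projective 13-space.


The complex projective space P^13 has one cell in each even real dimension 0, 2, ..., 26.
The cohomology groups are H^{2k}(P^13) = Z for k = 0,...,13, and 0 otherwise.
Euler characteristic = sum of Betti numbers = 1 per even-dimensional cohomology group.
chi(P^13) = 13 + 1 = 14

14


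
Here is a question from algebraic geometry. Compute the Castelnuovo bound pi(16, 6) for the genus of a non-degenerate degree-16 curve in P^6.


Castelnuovo's bound: write d - 1 = m(r-1) + epsilon with 0 <= epsilon < r-1.
d - 1 = 16 - 1 = 15
r - 1 = 6 - 1 = 5
15 = 3*5 + 0, so m = 3, epsilon = 0
pi(d, r) = m(m-1)(r-1)/2 + m*epsilon
= 3*2*5/2 + 3*0
= 30/2 + 0
= 15 + 0 = 15

15


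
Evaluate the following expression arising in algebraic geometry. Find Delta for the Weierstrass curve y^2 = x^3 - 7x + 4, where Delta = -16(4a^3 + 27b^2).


Compute each component:
4a^3 = 4*(-7)^3 = 4*(-343) = -1372
27b^2 = 27*4^2 = 27*16 = 432
4a^3 + 27b^2 = -1372 + 432 = -940
Delta = -16*(-940) = 15040

15040


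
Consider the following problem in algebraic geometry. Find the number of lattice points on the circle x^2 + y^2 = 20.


Systematically check integer values of x where x^2 <= 20.
For each valid x, check if 20 - x^2 is a perfect square.
x=2: 20 - 4 = 16, sqrt = 4 (valid)
x=4: 20 - 16 = 4, sqrt = 2 (valid)
Total integer solutions found: 8

8


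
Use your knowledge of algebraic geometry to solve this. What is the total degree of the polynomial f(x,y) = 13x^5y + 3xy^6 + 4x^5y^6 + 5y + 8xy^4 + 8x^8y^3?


Examine each term for its total degree (sum of exponents).
  Term '13x^5y' has total degree 5+1 = 6.
  Term '3xy^6' has total degree 1+6 = 7.
  Term '4x^5y^6' has total degree 5+6 = 11.
  Term '5y' has total degree 0+1 = 1.
  Term '8xy^4' has total degree 1+4 = 5.
  Term '8x^8y^3' has total degree 8+3 = 11.
The maximum total degree among all terms is 11.

11


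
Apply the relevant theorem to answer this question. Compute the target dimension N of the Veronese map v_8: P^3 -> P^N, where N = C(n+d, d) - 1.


The Veronese embedding v_d: P^n -> P^N maps each point to all
degree-d monomials in n+1 homogeneous coordinates.
N = C(n+d, d) - 1
N = C(3+8, 8) - 1
N = C(11, 8) - 1
C(11, 8) = 165
N = 165 - 1 = 164

164


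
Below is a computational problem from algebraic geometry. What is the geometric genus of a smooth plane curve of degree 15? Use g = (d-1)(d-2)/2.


Using the genus formula for smooth plane curves:
g = (d-1)(d-2)/2
g = (15-1)(15-2)/2
g = 14*13/2
g = 182/2 = 91

91


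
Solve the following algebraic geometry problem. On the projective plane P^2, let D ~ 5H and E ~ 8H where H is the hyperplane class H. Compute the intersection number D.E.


Using bilinearity of the intersection pairing on the projective plane P^2:
(aH).(bH) = ab * (H.H)
We have H^2 = 1 (Bezout).
D.E = (5H).(8H) = 5*8*1
= 40*1
= 40

40


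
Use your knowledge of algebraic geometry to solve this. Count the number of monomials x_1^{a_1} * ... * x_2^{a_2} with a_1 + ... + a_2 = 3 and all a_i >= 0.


The number of degree-3 monomials in 2 variables is C(d+n-1, n-1).
= C(3+2-1, 2-1) = C(4, 1)
= 4

4


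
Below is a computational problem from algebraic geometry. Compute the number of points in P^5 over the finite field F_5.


P^5(F_5) has (q^(n+1) - 1)/(q - 1) points.
= 5^5 + 5^4 + 5^3 + 5^2 + 5^1 + 5^0
= 3125 + 625 + 125 + 25 + 5 + 1
= 3906

3906


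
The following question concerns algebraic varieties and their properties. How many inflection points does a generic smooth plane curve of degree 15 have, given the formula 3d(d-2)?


For a general smooth plane curve C of degree d, the inflection points are
the intersection of C with its Hessian curve, which has degree 3(d-2).
By Bezout, the total intersection number is d * 3(d-2) = 15 * 39 = 585.
For a general curve every flex is ordinary, so each contributes
multiplicity 1 to C·Hess(C), and the number of distinct inflection
points is 3d(d-2).
Inflection points = 3*15*(15-2) = 3*15*13 = 585

585


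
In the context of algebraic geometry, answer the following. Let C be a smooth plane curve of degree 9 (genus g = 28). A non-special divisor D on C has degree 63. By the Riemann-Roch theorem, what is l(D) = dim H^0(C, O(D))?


First, compute the genus of a smooth plane curve of degree 9:
g = (d-1)(d-2)/2 = (9-1)(9-2)/2 = 28
For a non-special divisor D (i.e., h^1(D) = 0), Riemann-Roch gives:
l(D) = deg(D) - g + 1
Since deg(D) = 63 >= 2g - 1 = 55, D is non-special.
l(D) = 63 - 28 + 1 = 36

36


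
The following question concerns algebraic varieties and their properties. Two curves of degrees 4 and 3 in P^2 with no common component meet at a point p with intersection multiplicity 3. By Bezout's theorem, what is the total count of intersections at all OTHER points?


By Bezout's theorem, the total intersection number is d1 * d2.
Total = 4 * 3 = 12
Intersection multiplicity at p = 3
Remaining intersections = 12 - 3 = 9

9


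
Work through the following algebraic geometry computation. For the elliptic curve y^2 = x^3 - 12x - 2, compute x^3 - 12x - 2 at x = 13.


Compute x^3 - 12x - 2 at x = 13:
x^3 = 13^3 = 2197
(-12)*x = (-12)*13 = -156
Sum: 2197 - 156 - 2 = 2039

2039


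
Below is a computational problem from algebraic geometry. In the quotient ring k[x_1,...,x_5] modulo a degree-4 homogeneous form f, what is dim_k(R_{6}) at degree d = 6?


For R = k[x_1,...,x_n]/(f) with f homogeneous of degree e:
The Hilbert series is (1 - t^e)/(1 - t)^n.
So h(d) = C(d+n-1, n-1) - C(d-e+n-1, n-1) for d >= e.
With n=5, e=4, d=6:
C(6+5-1, 5-1) = C(10, 4) = 210
C(6-4+5-1, 5-1) = C(6, 4) = 15
h(6) = 210 - 15 = 195

195


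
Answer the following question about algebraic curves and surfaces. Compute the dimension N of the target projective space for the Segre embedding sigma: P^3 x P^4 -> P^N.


The Segre embedding maps P^m x P^n into P^N via
all products of coordinates from each factor.
N = (m+1)(n+1) - 1
N = (3+1)(4+1) - 1
N = 4*5 - 1
N = 20 - 1 = 19

19


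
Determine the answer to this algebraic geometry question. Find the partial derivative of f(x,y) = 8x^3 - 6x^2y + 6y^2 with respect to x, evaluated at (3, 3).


df/dx = 3*8*x^2 + 2*(-6)*x^1*y
At (3,3): 3*8*3^2 + 2*(-6)*3^1*3
= 216 - 108
= 108

108


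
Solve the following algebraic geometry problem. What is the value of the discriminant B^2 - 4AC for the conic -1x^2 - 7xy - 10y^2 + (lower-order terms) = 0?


The discriminant of a conic Ax^2 + Bxy + Cy^2 + ... = 0 is B^2 - 4AC.
B^2 = (-7)^2 = 49
4AC = 4*(-1)*(-10) = 40
Discriminant = 49 - 40 = 9

9


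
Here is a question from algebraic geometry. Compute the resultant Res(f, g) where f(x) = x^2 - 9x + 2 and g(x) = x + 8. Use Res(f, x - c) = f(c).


For Res(f, x - c), we evaluate f at x = c.
f(-8) = (-8)^2 - 9*(-8) + 2
= 64 + 72 + 2
= 136 + 2 = 138
Res(f, g) = 138

138


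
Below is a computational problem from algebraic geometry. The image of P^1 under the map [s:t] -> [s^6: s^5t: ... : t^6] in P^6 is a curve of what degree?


The rational normal curve in P^6 is the image of P^1 under the 6-uple Veronese.
A general hyperplane in P^6 pulls back to a degree-6 form on P^1, which has 6 zeros,
so the curve meets a general hyperplane in 6 points. Degree = 6.

6


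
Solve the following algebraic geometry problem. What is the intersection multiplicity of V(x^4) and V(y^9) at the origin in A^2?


The intersection multiplicity of V(x^a) and V(y^b) at the origin is:
I(O; V(x^4), V(y^9)) = dim_k(k[x,y]/(x^4, y^9))
A basis for k[x,y]/(x^4, y^9) is the set of monomials x^i * y^j
where 0 <= i < 4 and 0 <= j < 9.
The number of such monomials is 4 * 9 = 36

36


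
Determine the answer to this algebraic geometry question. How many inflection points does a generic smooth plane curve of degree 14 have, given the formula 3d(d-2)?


For a general smooth plane curve C of degree d, the inflection points are
the intersection of C with its Hessian curve, which has degree 3(d-2).
By Bezout, the total intersection number is d * 3(d-2) = 14 * 36 = 504.
For a general curve every flex is ordinary, so each contributes
multiplicity 1 to C·Hess(C), and the number of distinct inflection
points is 3d(d-2).
Inflection points = 3*14*(14-2) = 3*14*12 = 504

504


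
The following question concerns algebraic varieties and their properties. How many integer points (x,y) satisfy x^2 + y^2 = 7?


Systematically check integer values of x where x^2 <= 7.
For each valid x, check if 7 - x^2 is a perfect square.
Total integer solutions found: 0

0


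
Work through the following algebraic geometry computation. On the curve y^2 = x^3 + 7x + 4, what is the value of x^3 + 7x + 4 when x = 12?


Compute x^3 + 7x + 4 at x = 12:
x^3 = 12^3 = 1728
7*x = 7*12 = 84
Sum: 1728 + 84 + 4 = 1816

1816


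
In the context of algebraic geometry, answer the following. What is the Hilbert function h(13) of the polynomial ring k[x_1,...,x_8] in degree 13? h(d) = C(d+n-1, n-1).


The Hilbert function for the polynomial ring in 8 variables is:
h(d) = C(d+n-1, n-1)
h(13) = C(13+8-1, 8-1) = C(20, 7)
= 20! / (7! * 13!)
= 77520

77520


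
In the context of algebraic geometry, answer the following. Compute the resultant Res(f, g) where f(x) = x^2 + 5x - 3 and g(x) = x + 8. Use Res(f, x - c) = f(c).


For Res(f, x - c), we evaluate f at x = c.
f(-8) = (-8)^2 + 5*(-8) - 3
= 64 - 40 - 3
= 24 - 3 = 21
Res(f, g) = 21

21


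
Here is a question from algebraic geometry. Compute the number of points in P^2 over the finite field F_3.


P^2(F_3) has (q^(n+1) - 1)/(q - 1) points.
= 3^2 + 3^1 + 3^0
= 9 + 3 + 1
= 13

13


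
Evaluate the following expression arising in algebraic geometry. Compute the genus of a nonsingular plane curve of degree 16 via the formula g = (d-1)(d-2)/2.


Using the genus formula for smooth plane curves:
g = (d-1)(d-2)/2
g = (16-1)(16-2)/2
g = 15*14/2
g = 210/2 = 105

105


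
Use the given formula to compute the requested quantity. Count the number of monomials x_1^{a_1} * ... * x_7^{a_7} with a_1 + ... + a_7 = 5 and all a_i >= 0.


The number of degree-5 monomials in 7 variables is C(d+n-1, n-1).
= C(5+7-1, 7-1) = C(11, 6)
= 462

462


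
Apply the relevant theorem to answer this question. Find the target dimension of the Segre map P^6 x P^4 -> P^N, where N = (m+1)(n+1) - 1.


The Segre embedding maps P^m x P^n into P^N via
all products of coordinates from each factor.
N = (m+1)(n+1) - 1
N = (6+1)(4+1) - 1
N = 7*5 - 1
N = 35 - 1 = 34

34


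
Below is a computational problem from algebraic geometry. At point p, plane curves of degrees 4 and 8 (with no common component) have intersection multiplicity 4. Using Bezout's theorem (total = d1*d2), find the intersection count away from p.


By Bezout's theorem, the total intersection number is d1 * d2.
Total = 4 * 8 = 32
Intersection multiplicity at p = 4
Remaining intersections = 32 - 4 = 28

28


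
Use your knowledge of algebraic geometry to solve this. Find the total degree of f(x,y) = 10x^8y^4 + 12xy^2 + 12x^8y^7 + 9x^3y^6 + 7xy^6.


Examine each term for its total degree (sum of exponents).
  Term '10x^8y^4' has total degree 8+4 = 12.
  Term '12xy^2' has total degree 1+2 = 3.
  Term '12x^8y^7' has total degree 8+7 = 15.
  Term '9x^3y^6' has total degree 3+6 = 9.
  Term '7xy^6' has total degree 1+6 = 7.
The maximum total degree among all terms is 15.

15
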